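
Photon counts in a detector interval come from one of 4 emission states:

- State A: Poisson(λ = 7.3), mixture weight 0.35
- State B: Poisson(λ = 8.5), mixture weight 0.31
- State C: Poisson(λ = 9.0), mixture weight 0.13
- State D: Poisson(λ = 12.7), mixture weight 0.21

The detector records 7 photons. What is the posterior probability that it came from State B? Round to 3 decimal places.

0.352

Posterior ∝ prior × likelihood, so P(k | x) ∝ w_k f_k(x); normalise over all components.
Evaluate each component's likelihood at the observed value:
  f_A = 0.148074
  f_B = 0.129419
  f_C = 0.117116
  f_D = 0.0322593
Weight by the priors:
  w_A·f_A = 0.35 × 0.148074 = 0.051826
  w_B·f_B = 0.31 × 0.129419 = 0.04012
  w_C·f_C = 0.13 × 0.117116 = 0.0152251
  w_D·f_D = 0.21 × 0.0322593 = 0.00677446
Normaliser: 0.051826 + 0.04012 + 0.0152251 + 0.00677446 = 0.113946
P(State B | the observation) = 0.04012 / 0.113946 ≈ 0.352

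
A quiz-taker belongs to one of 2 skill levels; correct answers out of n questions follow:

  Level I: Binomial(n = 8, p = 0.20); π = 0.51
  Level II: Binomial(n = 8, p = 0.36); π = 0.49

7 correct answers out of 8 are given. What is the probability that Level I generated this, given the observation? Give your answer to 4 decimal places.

0.0208

Posterior ∝ prior × likelihood, so P(k | x) ∝ w_k f_k(x); normalise over all components.
Evaluate each component's likelihood at the observed value:
  f_I = 8.192e-05
  f_II = 0.00401225
Multiply by the mixture weights:
  w_I·f_I = 0.51 × 8.192e-05 = 4.17792e-05
  w_II·f_II = 0.49 × 0.00401225 = 0.001966
Normaliser: 4.17792e-05 + 0.001966 = 0.00200778
Responsibility of Level I: 4.17792e-05 / 0.00200778 ≈ 0.0208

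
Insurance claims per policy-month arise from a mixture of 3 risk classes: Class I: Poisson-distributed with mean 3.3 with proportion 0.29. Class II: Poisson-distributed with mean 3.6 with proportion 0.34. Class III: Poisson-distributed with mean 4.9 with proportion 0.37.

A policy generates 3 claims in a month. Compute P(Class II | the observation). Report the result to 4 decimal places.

Posterior ∝ prior × likelihood, so P(k | x) ∝ P(Z=k) f_k(x); normalise over all components.
Poisson probabilities:
  f_I = 0.220912
  f_II = 0.212469
  f_III = 0.146014
Weight by the priors:
  P(Z=I)·f_I = 0.29 × 0.220912 = 0.0640644
  P(Z=II)·f_II = 0.34 × 0.212469 = 0.0722396
  P(Z=III)·f_III = 0.37 × 0.146014 = 0.0540251
Evidence: 0.0640644 + 0.0722396 + 0.0540251 = 0.190329
P(Class II | data) = 0.0722396 / 0.190329 ≈ 0.3796

0.3796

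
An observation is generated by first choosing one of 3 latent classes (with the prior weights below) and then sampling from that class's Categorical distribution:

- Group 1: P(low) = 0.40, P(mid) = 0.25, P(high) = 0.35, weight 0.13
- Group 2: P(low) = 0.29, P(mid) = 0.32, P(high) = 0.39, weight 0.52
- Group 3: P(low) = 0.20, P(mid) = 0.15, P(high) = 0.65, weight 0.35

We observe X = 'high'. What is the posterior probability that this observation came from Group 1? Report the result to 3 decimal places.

0.096

P(component k | x) = π_k·f_k(x) / marginal(x), where marginal(x) = Σ_j π_j·f_j(x).
Categorical probabilities:
  p_1 = 0.35
  p_2 = 0.39
  p_3 = 0.65
Multiply by the mixture weights:
  π_1·p_1 = 0.13 × 0.35 = 0.0455
  π_2·p_2 = 0.52 × 0.39 = 0.2028
  π_3·p_3 = 0.35 × 0.65 = 0.2275
Sum: 0.0455 + 0.2028 + 0.2275 = 0.4758
P(Group 1 | the observation) = 0.0455 / 0.4758 ≈ 0.096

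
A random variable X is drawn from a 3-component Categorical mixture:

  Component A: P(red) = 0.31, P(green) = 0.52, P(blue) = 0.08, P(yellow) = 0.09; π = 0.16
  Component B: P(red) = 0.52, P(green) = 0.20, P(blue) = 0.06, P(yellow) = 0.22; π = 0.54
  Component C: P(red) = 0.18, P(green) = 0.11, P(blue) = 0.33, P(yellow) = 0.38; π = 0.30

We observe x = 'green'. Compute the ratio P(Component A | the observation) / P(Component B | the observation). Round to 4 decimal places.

0.7704

Since P(k|x) ∝ P(Z=k) f_k(x), the posterior odds are P(Z=i) f_i(x) / (P(Z=j) f_j(x)).
Evaluate each component's likelihood at the observed value:
  p_A = P(green | comp) = 0.52
  p_B = P(green | comp) = 0.20
  p_C = P(green | comp) = 0.11
Odds = (0.16/0.54) × (0.52/0.2) = 0.296296 × 2.6 ≈ 0.7704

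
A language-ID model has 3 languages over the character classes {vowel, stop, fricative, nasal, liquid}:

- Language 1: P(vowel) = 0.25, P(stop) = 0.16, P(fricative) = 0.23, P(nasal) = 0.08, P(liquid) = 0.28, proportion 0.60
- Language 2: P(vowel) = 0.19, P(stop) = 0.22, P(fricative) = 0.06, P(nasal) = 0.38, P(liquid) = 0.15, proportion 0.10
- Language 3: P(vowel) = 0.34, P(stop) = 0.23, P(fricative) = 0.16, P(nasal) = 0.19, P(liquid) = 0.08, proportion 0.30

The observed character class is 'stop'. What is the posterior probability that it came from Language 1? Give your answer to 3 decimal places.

Apply Bayes' rule: the posterior for each component is proportional to its prior times its likelihood at x.
Evaluate each component's likelihood at the observed value:
  f_1 = 0.16
  f_2 = 0.22
  f_3 = 0.23
Prior × likelihood for each component:
  π_1·f_1 = 0.60 × 0.16 = 0.096
  π_2·f_2 = 0.10 × 0.22 = 0.022
  π_3·f_3 = 0.30 × 0.23 = 0.069
Sum: 0.096 + 0.022 + 0.069 = 0.187
Responsibility of Language 1: 0.096 / 0.187 ≈ 0.513

0.513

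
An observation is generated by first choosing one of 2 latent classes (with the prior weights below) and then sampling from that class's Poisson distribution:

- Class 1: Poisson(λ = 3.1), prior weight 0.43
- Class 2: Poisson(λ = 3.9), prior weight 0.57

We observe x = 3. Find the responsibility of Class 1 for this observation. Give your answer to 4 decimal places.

0.4575

The responsibility of component k is P(Z=k) f_k(x) divided by Σ_j P(Z=j) f_j(x).
Poisson probabilities:
  L_1 = 0.223677
  L_2 = 0.200122
Prior × likelihood for each component:
  P(Z=1)·L_1 = 0.43 × 0.223677 = 0.096181
  P(Z=2)·L_2 = 0.57 × 0.200122 = 0.114069
Sum: 0.096181 + 0.114069 = 0.21025
P(Class 1 | 3) = 0.096181 / 0.21025 ≈ 0.4575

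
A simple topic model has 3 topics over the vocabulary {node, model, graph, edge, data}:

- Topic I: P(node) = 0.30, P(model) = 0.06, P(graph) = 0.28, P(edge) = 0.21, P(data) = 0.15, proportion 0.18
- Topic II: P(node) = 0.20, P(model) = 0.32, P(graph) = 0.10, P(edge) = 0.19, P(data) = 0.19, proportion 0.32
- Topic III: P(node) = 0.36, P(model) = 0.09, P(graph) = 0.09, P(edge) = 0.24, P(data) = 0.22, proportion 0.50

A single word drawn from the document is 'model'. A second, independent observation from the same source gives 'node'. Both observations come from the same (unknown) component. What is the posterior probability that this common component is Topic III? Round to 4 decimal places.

0.4058

Posterior ∝ prior × likelihood, so P(k | x) ∝ P(Z=k) f_k(x); normalise over all components.
Since both observations come from the same component, the likelihood for component k is f_k(x₁)·f_k(x₂).
  L_I = [P(model | comp) = 0.06] × [0.3] = 0.018
  L_II = [P(model | comp) = 0.32] × [0.2] = 0.064
  L_III = [P(model | comp) = 0.09] × [0.36] = 0.0324
Unnormalised posteriors:
  P(Z=I)·L_I = 0.18 × 0.018 = 0.00324
  P(Z=II)·L_II = 0.32 × 0.064 = 0.02048
  P(Z=III)·L_III = 0.50 × 0.0324 = 0.0162
Marginal: 0.00324 + 0.02048 + 0.0162 = 0.03992
P(Topic III | x) ≈ 0.4058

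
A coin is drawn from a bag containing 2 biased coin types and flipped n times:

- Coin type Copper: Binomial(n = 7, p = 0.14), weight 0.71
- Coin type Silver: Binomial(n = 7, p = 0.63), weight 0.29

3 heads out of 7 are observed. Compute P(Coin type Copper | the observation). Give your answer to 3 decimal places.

P(component k | x) = π_k·f_k(x) / marginal(x), where marginal(x) = Σ_j π_j·f_j(x).
Evaluate each component's likelihood at the observed value:
  L_Copper = 0.0525347
  L_Silver = 0.16402
Prior × likelihood for each component:
  π_Copper·L_Copper = 0.71 × 0.0525347 = 0.0372996
  π_Silver·L_Silver = 0.29 × 0.16402 = 0.0475658
Evidence: 0.0372996 + 0.0475658 = 0.0848654
Responsibility of Coin type Copper: 0.0372996 / 0.0848654 ≈ 0.440

0.440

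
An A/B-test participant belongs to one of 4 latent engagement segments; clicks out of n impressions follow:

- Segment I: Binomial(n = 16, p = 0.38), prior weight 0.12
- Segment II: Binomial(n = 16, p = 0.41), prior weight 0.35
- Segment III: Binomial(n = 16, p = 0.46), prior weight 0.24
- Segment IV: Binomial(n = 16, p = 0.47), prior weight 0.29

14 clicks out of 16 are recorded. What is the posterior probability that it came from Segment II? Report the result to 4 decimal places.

P(component k | x) = π_k·f_k(x) / marginal(x), where marginal(x) = Σ_j π_j·f_j(x).
Binomial probabilities:
  L_I = 6.03858e-05
  L_II = 0.000158438
  L_III = 0.000664628
  L_IV = 0.000865173
Unnormalised posteriors:
  π_I·L_I = 0.12 × 6.03858e-05 = 7.2463e-06
  π_II·L_II = 0.35 × 0.000158438 = 5.54533e-05
  π_III·L_III = 0.24 × 0.000664628 = 0.000159511
  π_IV·L_IV = 0.29 × 0.000865173 = 0.0002509
Sum: 7.2463e-06 + 5.54533e-05 + 0.000159511 + 0.0002509 = 0.00047311
P(Segment II | x) ≈ 0.1172

0.1172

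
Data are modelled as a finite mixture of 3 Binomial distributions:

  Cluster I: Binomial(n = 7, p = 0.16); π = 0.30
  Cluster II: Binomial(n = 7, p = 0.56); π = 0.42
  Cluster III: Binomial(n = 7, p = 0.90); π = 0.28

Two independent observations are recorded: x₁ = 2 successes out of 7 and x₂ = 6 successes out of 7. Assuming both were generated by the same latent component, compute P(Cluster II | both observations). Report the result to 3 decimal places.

P(component k | x) = π_k·f_k(x) / marginal(x), where marginal(x) = Σ_j π_j·f_j(x).
Since both observations come from the same component, the likelihood for component k is f_k(x₁)·f_k(x₂).
  f_I = [C(7,2)·0.16^2·0.84^5 = 21·0.0256·0.418212 = 0.224831] × [9.865e-05] = 2.21796e-05
  f_II = [C(7,2)·0.56^2·0.44^5 = 21·0.3136·0.0164916 = 0.108607] × [0.0949902] = 0.0103166
  f_III = [C(7,2)·0.90^2·0.10^5 = 21·0.81·1e-05 = 0.0001701] × [0.372009] = 6.32787e-05
Prior × likelihood for each component:
  π_I·f_I = 0.30 × 2.21796e-05 = 6.65387e-06
  π_II·f_II = 0.42 × 0.0103166 = 0.00433298
  π_III·f_III = 0.28 × 6.32787e-05 = 1.7718e-05
Marginal: 6.65387e-06 + 0.00433298 + 1.7718e-05 = 0.00435735
P(Cluster II | x) ≈ 0.994

0.994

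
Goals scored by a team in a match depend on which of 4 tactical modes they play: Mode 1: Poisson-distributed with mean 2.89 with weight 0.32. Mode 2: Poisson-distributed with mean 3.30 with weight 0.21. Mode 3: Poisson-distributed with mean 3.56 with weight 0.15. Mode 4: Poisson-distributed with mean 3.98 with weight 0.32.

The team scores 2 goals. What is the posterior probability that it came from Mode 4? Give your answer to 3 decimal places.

By Bayes' theorem, P(k | x) = π_k f_k(x) / Σ_j π_j f_j(x).
Poisson probabilities:
  f_1 = e^(−2.89)·2.89^2/2! = 0.232089
  f_2 = e^(−3.30)·3.30^2/2! = 0.200829
  f_3 = e^(−3.56)·3.56^2/2! = 0.180211
  f_4 = e^(−3.98)·3.98^2/2! = 0.147994
Weight by the priors:
  π_1·f_1 = 0.32 × 0.232089 = 0.0742685
  π_2·f_2 = 0.21 × 0.200829 = 0.0421741
  π_3·f_3 = 0.15 × 0.180211 = 0.0270317
  π_4·f_4 = 0.32 × 0.147994 = 0.0473581
Sum: 0.0742685 + 0.0421741 + 0.0270317 + 0.0473581 = 0.190832
P(Mode 4 | 2 goals) = 0.0473581 / 0.190832 ≈ 0.248

0.248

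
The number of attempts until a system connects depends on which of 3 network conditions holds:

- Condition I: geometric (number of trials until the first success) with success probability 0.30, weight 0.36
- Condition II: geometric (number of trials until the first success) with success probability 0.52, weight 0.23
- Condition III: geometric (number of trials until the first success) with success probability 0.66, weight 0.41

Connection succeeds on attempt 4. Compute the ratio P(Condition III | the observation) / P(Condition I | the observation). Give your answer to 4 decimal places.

Only the two components matter; the odds are (π_i f_i(x)) / (π_j f_j(x)).
Component likelihoods at x = 4:
  L_I = 0.30·(1−0.30)^3 = 0.30·0.343 = 0.1029
  L_II = 0.52·(1−0.52)^3 = 0.52·0.110592 = 0.0575078
  L_III = 0.66·(1−0.66)^3 = 0.66·0.039304 = 0.0259406
0.0106357 / 0.037044 ≈ 0.2871

0.2871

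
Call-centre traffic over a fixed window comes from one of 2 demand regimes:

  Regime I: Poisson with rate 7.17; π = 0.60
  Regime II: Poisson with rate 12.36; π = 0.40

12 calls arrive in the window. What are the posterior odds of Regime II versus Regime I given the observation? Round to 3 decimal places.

The posterior odds equal the prior odds times the likelihood ratio: (π_i/π_j)·(f_i(x)/f_j(x)).
Poisson probabilities:
  L_I = 0.0296484
  L_II = 0.113764
Odds = (0.40/0.60) × (0.113764/0.0296484) = 0.666667 × 3.8371 ≈ 2.558

2.558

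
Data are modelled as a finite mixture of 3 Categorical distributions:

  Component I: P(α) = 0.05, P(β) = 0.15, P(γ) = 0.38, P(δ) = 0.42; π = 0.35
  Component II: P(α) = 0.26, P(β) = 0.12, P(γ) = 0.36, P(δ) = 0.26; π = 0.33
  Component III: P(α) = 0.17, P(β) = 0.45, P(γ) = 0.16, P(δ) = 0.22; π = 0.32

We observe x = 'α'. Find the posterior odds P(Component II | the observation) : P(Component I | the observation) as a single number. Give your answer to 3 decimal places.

4.903

Posterior odds = (P(Z=i) f_i(x)) / (P(Z=j) f_j(x)); the normalising sum cancels.
Evaluate each component's likelihood at the observed value:
  p_I = 0.05
  p_II = 0.26
  p_III = 0.17
Odds = (0.33/0.35) × (0.26/0.05) = 0.942857 × 5.2 ≈ 4.903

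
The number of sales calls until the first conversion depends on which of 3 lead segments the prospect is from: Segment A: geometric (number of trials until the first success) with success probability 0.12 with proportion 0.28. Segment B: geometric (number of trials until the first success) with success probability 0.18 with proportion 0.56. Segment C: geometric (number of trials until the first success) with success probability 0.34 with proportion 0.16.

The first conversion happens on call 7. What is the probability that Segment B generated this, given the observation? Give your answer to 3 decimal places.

0.604

Apply Bayes' rule: the posterior for each component is proportional to its prior times its likelihood at x.
Evaluate each component's likelihood at the observed value:
  f_A = 0.0557285
  f_B = 0.0547212
  f_C = 0.0281023
Prior × likelihood for each component:
  w_A·f_A = 0.28 × 0.0557285 = 0.015604
  w_B·f_B = 0.56 × 0.0547212 = 0.0306439
  w_C·f_C = 0.16 × 0.0281023 = 0.00449637
Marginal: 0.015604 + 0.0306439 + 0.00449637 = 0.0507442
P(Segment B | x) ≈ 0.604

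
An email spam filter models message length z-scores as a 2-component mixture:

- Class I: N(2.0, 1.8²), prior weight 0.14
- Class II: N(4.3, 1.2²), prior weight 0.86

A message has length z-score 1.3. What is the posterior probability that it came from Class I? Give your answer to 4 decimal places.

0.6961

By Bayes' theorem, P(k | x) = w_k f_k(x) / Σ_j w_j f_j(x).
Evaluate each component's likelihood at the observed value:
  f_I = (1/(1.8·√(2π)))·exp(−(1.3−2.0)²/(2·1.8²)) = 0.221635·exp(-0.07562) = 0.205493
  f_II = (1/(1.2·√(2π)))·exp(−(1.3−4.3)²/(2·1.2²)) = 0.332452·exp(-3.12500) = 0.0146069
Unnormalised posteriors:
  w_I·f_I = 0.14 × 0.205493 = 0.028769
  w_II·f_II = 0.86 × 0.0146069 = 0.0125619
Sum: 0.028769 + 0.0125619 = 0.041331
Responsibility of Class I: 0.028769 / 0.041331 ≈ 0.6961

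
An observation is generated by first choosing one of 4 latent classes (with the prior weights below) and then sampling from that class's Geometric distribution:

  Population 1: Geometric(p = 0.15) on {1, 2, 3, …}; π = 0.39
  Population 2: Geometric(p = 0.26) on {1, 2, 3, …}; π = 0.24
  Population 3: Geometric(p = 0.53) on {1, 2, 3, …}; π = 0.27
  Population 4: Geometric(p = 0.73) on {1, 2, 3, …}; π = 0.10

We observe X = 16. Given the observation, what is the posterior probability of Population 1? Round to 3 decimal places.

0.882

The responsibility of component k is π_k f_k(x) divided by Σ_j π_j f_j(x).
Evaluate each component's likelihood at the observed value:
  p_1 = 0.15·(1−0.15)^15 = 0.15·0.0873542 = 0.0131031
  p_2 = 0.26·(1−0.26)^15 = 0.26·0.0109264 = 0.00284086
  p_3 = 0.53·(1−0.53)^15 = 0.53·1.20633e-05 = 6.39357e-06
  p_4 = 0.73·(1−0.73)^15 = 0.73·2.95431e-09 = 2.15665e-09
Unnormalised posteriors:
  π_1·p_1 = 0.39 × 0.0131031 = 0.00511022
  π_2·p_2 = 0.24 × 0.00284086 = 0.000681805
  π_3·p_3 = 0.27 × 6.39357e-06 = 1.72627e-06
  π_4·p_4 = 0.10 × 2.15665e-09 = 2.15665e-10
Sum: 0.00511022 + 0.000681805 + 1.72627e-06 + 2.15665e-10 = 0.00579375
Responsibility of Population 1: 0.00511022 / 0.00579375 ≈ 0.882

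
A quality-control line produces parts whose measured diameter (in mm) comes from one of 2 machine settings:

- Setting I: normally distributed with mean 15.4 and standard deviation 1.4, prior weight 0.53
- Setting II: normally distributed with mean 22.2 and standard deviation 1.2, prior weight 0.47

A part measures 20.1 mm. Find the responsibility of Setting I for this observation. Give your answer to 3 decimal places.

Posterior ∝ prior × likelihood, so P(k | x) ∝ π_k f_k(x); normalise over all components.
Normal densities:
  p_I = 0.00101729
  p_II = 0.0718978
Prior × likelihood for each component:
  π_I·p_I = 0.53 × 0.00101729 = 0.000539163
  π_II·p_II = 0.47 × 0.0718978 = 0.0337919
Evidence: 0.000539163 + 0.0337919 = 0.0343311
So the posterior for Setting I is 0.000539163 / 0.0343311 ≈ 0.016.

0.016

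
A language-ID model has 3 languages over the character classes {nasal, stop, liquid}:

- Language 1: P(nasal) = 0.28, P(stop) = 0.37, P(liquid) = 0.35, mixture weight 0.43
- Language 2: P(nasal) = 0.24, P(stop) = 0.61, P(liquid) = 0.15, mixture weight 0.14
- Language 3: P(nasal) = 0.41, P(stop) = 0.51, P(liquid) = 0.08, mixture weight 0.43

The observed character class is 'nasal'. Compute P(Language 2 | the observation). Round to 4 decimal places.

By Bayes' theorem, P(k | x) = π_k f_k(x) / Σ_j π_j f_j(x).
Evaluate each component's likelihood at the observed value:
  L_1 = 0.28
  L_2 = 0.24
  L_3 = 0.41
Weight by the priors:
  π_1·L_1 = 0.43 × 0.28 = 0.1204
  π_2·L_2 = 0.14 × 0.24 = 0.0336
  π_3·L_3 = 0.43 × 0.41 = 0.1763
Sum: 0.1204 + 0.0336 + 0.1763 = 0.3303
So the posterior for Language 2 is 0.0336 / 0.3303 ≈ 0.1017.

0.1017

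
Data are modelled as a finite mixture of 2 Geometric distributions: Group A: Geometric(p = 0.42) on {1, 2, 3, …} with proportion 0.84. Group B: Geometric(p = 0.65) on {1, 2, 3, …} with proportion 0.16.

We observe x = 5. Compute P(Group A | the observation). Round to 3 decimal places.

P(component k | x) = π_k·f_k(x) / marginal(x), where marginal(x) = Σ_j π_j·f_j(x).
Evaluate each component's likelihood at the observed value:
  f_A = 0.42·(1−0.42)^4 = 0.42·0.113165 = 0.0475293
  f_B = 0.65·(1−0.65)^4 = 0.65·0.0150062 = 0.00975406
Weight by the priors:
  π_A·f_A = 0.84 × 0.0475293 = 0.0399246
  π_B·f_B = 0.16 × 0.00975406 = 0.00156065
Sum: 0.0399246 + 0.00156065 = 0.0414852
So the posterior for Group A is 0.0399246 / 0.0414852 ≈ 0.962.

0.962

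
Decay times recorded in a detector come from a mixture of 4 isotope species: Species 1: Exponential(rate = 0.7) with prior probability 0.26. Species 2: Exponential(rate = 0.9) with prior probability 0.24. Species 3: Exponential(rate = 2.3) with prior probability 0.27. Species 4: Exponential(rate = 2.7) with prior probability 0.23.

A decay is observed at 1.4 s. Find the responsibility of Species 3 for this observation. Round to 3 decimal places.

P(component k | x) = π_k·f_k(x) / marginal(x), where marginal(x) = Σ_j π_j·f_j(x).
Evaluate each component's likelihood at the observed value:
  p_1 = 0.262718
  p_2 = 0.255289
  p_3 = 0.0918966
  p_4 = 0.0616213
Prior × likelihood for each component:
  π_1·p_1 = 0.26 × 0.262718 = 0.0683066
  π_2·p_2 = 0.24 × 0.255289 = 0.0612693
  π_3·p_3 = 0.27 × 0.0918966 = 0.0248121
  π_4·p_4 = 0.23 × 0.0616213 = 0.0141729
Sum: 0.0683066 + 0.0612693 + 0.0248121 + 0.0141729 = 0.168561
P(Species 3 | x) ≈ 0.147

0.147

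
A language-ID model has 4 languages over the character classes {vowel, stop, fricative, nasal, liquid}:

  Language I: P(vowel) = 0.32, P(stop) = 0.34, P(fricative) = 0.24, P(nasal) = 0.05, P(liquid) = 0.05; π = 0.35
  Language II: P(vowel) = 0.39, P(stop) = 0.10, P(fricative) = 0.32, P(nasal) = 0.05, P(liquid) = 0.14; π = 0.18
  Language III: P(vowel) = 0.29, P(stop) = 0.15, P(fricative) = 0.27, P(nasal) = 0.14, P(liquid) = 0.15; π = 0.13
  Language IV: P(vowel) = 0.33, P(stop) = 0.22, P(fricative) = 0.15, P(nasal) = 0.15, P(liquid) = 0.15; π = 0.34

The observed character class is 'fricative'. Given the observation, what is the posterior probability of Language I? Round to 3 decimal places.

0.369

By Bayes' theorem, P(k | x) = π_k f_k(x) / Σ_j π_j f_j(x).
Categorical probabilities:
  p_I = P(fricative | comp) = 0.24
  p_II = P(fricative | comp) = 0.32
  p_III = P(fricative | comp) = 0.27
  p_IV = P(fricative | comp) = 0.15
Multiply by the mixture weights:
  π_I·p_I = 0.35 × 0.24 = 0.084
  π_II·p_II = 0.18 × 0.32 = 0.0576
  π_III·p_III = 0.13 × 0.27 = 0.0351
  π_IV·p_IV = 0.34 × 0.15 = 0.051
Evidence: 0.084 + 0.0576 + 0.0351 + 0.051 = 0.2277
P(Language I | the observation) ≈ 0.369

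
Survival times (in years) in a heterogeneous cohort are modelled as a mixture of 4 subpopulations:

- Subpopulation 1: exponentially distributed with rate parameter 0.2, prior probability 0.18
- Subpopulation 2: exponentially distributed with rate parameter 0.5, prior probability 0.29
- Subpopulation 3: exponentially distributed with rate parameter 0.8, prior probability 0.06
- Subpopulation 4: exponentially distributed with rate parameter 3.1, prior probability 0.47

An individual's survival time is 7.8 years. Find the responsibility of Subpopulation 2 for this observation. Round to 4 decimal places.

0.2771

Apply Bayes' rule: the posterior for each component is proportional to its prior times its likelihood at x.
Exponential densities:
  L_1 = 0.0420272
  L_2 = 0.010121
  L_3 = 0.00155988
  L_4 = 9.7751e-11
Weight by the priors:
  π_1·L_1 = 0.18 × 0.0420272 = 0.0075649
  π_2·L_2 = 0.29 × 0.010121 = 0.00293508
  π_3·L_3 = 0.06 × 0.00155988 = 9.35931e-05
  π_4·L_4 = 0.47 × 9.7751e-11 = 4.5943e-11
Normaliser: 0.0075649 + 0.00293508 + 9.35931e-05 + 4.5943e-11 = 0.0105936
So the posterior for Subpopulation 2 is 0.00293508 / 0.0105936 ≈ 0.2771.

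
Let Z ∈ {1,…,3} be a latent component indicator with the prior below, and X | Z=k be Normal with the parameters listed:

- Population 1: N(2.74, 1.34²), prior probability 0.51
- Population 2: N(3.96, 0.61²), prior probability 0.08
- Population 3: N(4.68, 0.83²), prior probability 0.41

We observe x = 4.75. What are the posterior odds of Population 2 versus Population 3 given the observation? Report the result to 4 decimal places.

0.1152

Only the two components matter; the odds are (π_i f_i(x)) / (π_j f_j(x)).
Evaluate each component's likelihood at the observed value:
  p_1 = (1/(1.34·√(2π)))·exp(−(4.75−2.74)²/(2·1.34²)) = 0.297718·exp(-1.12500) = 0.0966549
  p_2 = (1/(0.61·√(2π)))·exp(−(4.75−3.96)²/(2·0.61²)) = 0.654004·exp(-0.83862) = 0.282731
  p_3 = (1/(0.83·√(2π)))·exp(−(4.75−4.68)²/(2·0.83²)) = 0.480653·exp(-0.00356) = 0.478947
Posterior odds = (π_2·p_2) / (π_3·p_3) = (0.08·0.282731) / (0.41·0.478947) = 0.0226184 / 0.196368 ≈ 0.1152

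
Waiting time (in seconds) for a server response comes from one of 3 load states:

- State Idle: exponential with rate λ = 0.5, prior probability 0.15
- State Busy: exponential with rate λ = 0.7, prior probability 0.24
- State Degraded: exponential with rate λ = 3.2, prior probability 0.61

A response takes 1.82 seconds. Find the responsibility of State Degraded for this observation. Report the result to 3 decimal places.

Posterior ∝ prior × likelihood, so P(k | x) ∝ π_k f_k(x); normalise over all components.
Component likelihoods at x = 1.82 seconds:
  L_Idle = 0.5·e^(−0.5·1.82) = 0.5·e^(−0.9100) = 0.201262
  L_Busy = 0.7·e^(−0.7·1.82) = 0.7·e^(−1.2740) = 0.195797
  L_Degraded = 3.2·e^(−3.2·1.82) = 3.2·e^(−5.8240) = 0.00945843
Unnormalised posteriors:
  π_Idle·L_Idle = 0.15 × 0.201262 = 0.0301893
  π_Busy·L_Busy = 0.24 × 0.195797 = 0.0469914
  π_Degraded·L_Degraded = 0.61 × 0.00945843 = 0.00576964
Marginal: 0.0301893 + 0.0469914 + 0.00576964 = 0.0829503
Responsibility of State Degraded: 0.00576964 / 0.0829503 ≈ 0.070

0.070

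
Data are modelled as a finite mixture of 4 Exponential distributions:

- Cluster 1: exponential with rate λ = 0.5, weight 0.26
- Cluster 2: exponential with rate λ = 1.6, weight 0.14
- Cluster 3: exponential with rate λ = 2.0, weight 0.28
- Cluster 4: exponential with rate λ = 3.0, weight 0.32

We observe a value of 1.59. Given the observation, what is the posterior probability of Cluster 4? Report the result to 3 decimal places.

0.076

By Bayes' theorem, P(k | x) = P(Z=k) f_k(x) / Σ_j P(Z=j) f_j(x).
Exponential densities:
  L_1 = 0.5·e^(−0.5·1.59) = 0.5·e^(−0.7950) = 0.225791
  L_2 = 1.6·e^(−1.6·1.59) = 1.6·e^(−2.5440) = 0.125683
  L_3 = 2.0·e^(−2.0·1.59) = 2.0·e^(−3.1800) = 0.0831713
  L_4 = 3.0·e^(−3.0·1.59) = 3.0·e^(−4.7700) = 0.0254411
Prior × likelihood for each component:
  P(Z=1)·L_1 = 0.26 × 0.225791 = 0.0587056
  P(Z=2)·L_2 = 0.14 × 0.125683 = 0.0175956
  P(Z=3)·L_3 = 0.28 × 0.0831713 = 0.023288
  P(Z=4)·L_4 = 0.32 × 0.0254411 = 0.00814116
Normaliser: 0.0587056 + 0.0175956 + 0.023288 + 0.00814116 = 0.10773
P(Cluster 4 | data) ≈ 0.076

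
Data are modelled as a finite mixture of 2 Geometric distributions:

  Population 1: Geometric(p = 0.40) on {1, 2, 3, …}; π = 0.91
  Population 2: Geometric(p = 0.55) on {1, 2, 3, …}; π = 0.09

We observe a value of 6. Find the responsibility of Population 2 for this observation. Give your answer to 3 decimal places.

Posterior ∝ prior × likelihood, so P(k | x) ∝ w_k f_k(x); normalise over all components.
Evaluate each component's likelihood at the observed value:
  p_1 = 0.40·(1−0.40)^5 = 0.40·0.07776 = 0.031104
  p_2 = 0.55·(1−0.55)^5 = 0.55·0.0184528 = 0.010149
Prior × likelihood for each component:
  w_1·p_1 = 0.91 × 0.031104 = 0.0283046
  w_2·p_2 = 0.09 × 0.010149 = 0.000913414
Denominator: 0.0283046 + 0.000913414 = 0.0292181
P(Population 2 | 6) ≈ 0.031

0.031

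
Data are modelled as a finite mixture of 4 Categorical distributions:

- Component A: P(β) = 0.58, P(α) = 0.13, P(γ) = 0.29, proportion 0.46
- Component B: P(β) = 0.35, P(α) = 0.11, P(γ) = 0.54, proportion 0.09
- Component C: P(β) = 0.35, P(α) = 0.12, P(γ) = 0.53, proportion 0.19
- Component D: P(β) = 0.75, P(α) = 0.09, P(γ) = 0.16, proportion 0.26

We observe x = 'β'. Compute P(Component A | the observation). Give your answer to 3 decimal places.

The responsibility of component k is π_k f_k(x) divided by Σ_j π_j f_j(x).
Evaluate each component's likelihood at the observed value:
  p_A = 0.58
  p_B = 0.35
  p_C = 0.35
  p_D = 0.75
Weight by the priors:
  π_A·p_A = 0.46 × 0.58 = 0.2668
  π_B·p_B = 0.09 × 0.35 = 0.0315
  π_C·p_C = 0.19 × 0.35 = 0.0665
  π_D·p_D = 0.26 × 0.75 = 0.195
Denominator: 0.2668 + 0.0315 + 0.0665 + 0.195 = 0.5598
P(Component A | 'β') ≈ 0.477

0.477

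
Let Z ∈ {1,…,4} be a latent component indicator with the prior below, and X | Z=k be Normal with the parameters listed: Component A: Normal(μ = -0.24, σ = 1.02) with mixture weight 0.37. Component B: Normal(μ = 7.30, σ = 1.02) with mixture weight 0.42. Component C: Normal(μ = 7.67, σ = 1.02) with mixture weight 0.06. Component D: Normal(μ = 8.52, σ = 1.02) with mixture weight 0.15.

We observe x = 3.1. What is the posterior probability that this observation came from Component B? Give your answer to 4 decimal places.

0.0478

The responsibility of component k is π_k f_k(x) divided by Σ_j π_j f_j(x).
Evaluate each component's likelihood at the observed value:
  L_A = (1/(1.02·√(2π)))·exp(−(3.1−-0.24)²/(2·1.02²)) = 0.391120·exp(-5.36121) = 0.0018364
  L_B = (1/(1.02·√(2π)))·exp(−(3.1−7.30)²/(2·1.02²)) = 0.391120·exp(-8.47751) = 8.13907e-05
  L_C = (1/(1.02·√(2π)))·exp(−(3.1−7.67)²/(2·1.02²)) = 0.391120·exp(-10.03696) = 1.71126e-05
  L_D = (1/(1.02·√(2π)))·exp(−(3.1−8.52)²/(2·1.02²)) = 0.391120·exp(-14.11784) = 2.89075e-07
Unnormalised posteriors:
  π_A·L_A = 0.37 × 0.0018364 = 0.000679468
  π_B·L_B = 0.42 × 8.13907e-05 = 3.41841e-05
  π_C·L_C = 0.06 × 1.71126e-05 = 1.02675e-06
  π_D·L_D = 0.15 × 2.89075e-07 = 4.33612e-08
Denominator: 0.000679468 + 3.41841e-05 + 1.02675e-06 + 4.33612e-08 = 0.000714722
So the posterior for Component B is 3.41841e-05 / 0.000714722 ≈ 0.0478.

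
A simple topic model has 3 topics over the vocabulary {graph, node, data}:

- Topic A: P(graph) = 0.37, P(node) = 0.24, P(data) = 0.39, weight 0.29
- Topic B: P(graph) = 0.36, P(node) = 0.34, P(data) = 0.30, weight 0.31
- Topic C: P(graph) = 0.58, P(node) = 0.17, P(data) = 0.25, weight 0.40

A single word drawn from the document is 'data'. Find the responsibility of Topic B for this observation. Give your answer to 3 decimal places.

0.304

P(component k | x) = π_k·f_k(x) / marginal(x), where marginal(x) = Σ_j π_j·f_j(x).
Categorical probabilities:
  L_A = 0.39
  L_B = 0.3
  L_C = 0.25
Unnormalised posteriors:
  π_A·L_A = 0.29 × 0.39 = 0.1131
  π_B·L_B = 0.31 × 0.3 = 0.093
  π_C·L_C = 0.40 × 0.25 = 0.1
Evidence: 0.1131 + 0.093 + 0.1 = 0.3061
Responsibility of Topic B: 0.093 / 0.3061 ≈ 0.304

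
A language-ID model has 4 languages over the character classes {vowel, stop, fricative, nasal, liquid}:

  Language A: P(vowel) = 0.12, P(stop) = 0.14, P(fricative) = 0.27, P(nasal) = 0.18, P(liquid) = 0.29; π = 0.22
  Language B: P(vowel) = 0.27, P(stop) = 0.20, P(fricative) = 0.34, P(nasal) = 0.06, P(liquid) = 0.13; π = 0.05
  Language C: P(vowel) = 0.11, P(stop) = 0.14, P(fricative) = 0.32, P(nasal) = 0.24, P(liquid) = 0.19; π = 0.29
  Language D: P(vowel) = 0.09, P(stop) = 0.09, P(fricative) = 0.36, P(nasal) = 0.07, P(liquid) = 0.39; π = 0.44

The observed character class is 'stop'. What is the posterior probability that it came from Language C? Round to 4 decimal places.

Apply Bayes' rule: the posterior for each component is proportional to its prior times its likelihood at x.
Component likelihoods at x = 'stop':
  f_A = 0.14
  f_B = 0.2
  f_C = 0.14
  f_D = 0.09
Weight by the priors:
  π_A·f_A = 0.22 × 0.14 = 0.0308
  π_B·f_B = 0.05 × 0.2 = 0.01
  π_C·f_C = 0.29 × 0.14 = 0.0406
  π_D·f_D = 0.44 × 0.09 = 0.0396
Marginal: 0.0308 + 0.01 + 0.0406 + 0.0396 = 0.121
Responsibility of Language C: 0.0406 / 0.121 ≈ 0.3355

0.3355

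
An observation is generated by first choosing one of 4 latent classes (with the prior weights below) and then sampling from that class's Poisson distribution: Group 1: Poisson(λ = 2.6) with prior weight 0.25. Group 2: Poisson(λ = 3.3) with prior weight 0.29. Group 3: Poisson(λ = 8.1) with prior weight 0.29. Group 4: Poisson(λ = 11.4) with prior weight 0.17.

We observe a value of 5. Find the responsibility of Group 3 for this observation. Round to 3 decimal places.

The responsibility of component k is w_k f_k(x) divided by Σ_j w_j f_j(x).
Component likelihoods at x = 5:
  f_1 = 0.0735394
  f_2 = 0.120286
  f_3 = 0.088198
  f_4 = 0.0179633
Weight by the priors:
  w_1·f_1 = 0.25 × 0.0735394 = 0.0183848
  w_2·f_2 = 0.29 × 0.120286 = 0.0348831
  w_3·f_3 = 0.29 × 0.088198 = 0.0255774
  w_4·f_4 = 0.17 × 0.0179633 = 0.00305376
Evidence: 0.0183848 + 0.0348831 + 0.0255774 + 0.00305376 = 0.0818991
P(Group 3 | data) = 0.0255774 / 0.0818991 ≈ 0.312

0.312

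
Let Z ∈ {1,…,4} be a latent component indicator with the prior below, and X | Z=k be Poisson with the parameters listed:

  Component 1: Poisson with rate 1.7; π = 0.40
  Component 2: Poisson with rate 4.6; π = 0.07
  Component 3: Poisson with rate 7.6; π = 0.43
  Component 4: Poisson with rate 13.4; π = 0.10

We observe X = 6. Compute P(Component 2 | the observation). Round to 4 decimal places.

0.1313

P(component k | x) = P(Z=k)·f_k(x) / marginal(x), where marginal(x) = Σ_j P(Z=j)·f_j(x).
Poisson probabilities:
  L_1 = e^(−1.7)·1.7^6/6! = 0.00612436
  L_2 = e^(−4.6)·4.6^6/6! = 0.13227
  L_3 = e^(−7.6)·7.6^6/6! = 0.13394
  L_4 = e^(−13.4)·13.4^6/6! = 0.0121829
Multiply by the mixture weights:
  P(Z=1)·L_1 = 0.40 × 0.00612436 = 0.00244974
  P(Z=2)·L_2 = 0.07 × 0.13227 = 0.00925887
  P(Z=3)·L_3 = 0.43 × 0.13394 = 0.0575943
  P(Z=4)·L_4 = 0.10 × 0.0121829 = 0.00121829
Sum: 0.00244974 + 0.00925887 + 0.0575943 + 0.00121829 = 0.0705212
Responsibility of Component 2: 0.00925887 / 0.0705212 ≈ 0.1313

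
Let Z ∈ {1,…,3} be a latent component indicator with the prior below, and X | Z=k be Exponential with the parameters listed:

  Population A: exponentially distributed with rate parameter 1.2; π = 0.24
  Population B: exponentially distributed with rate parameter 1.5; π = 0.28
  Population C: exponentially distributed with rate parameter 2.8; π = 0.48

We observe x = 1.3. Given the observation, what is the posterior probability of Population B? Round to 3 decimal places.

0.384

Posterior ∝ prior × likelihood, so P(k | x) ∝ π_k f_k(x); normalise over all components.
Component likelihoods at x = 1.3:
  p_A = 1.2·e^(−1.2·1.3) = 1.2·e^(−1.5600) = 0.252163
  p_B = 1.5·e^(−1.5·1.3) = 1.5·e^(−1.9500) = 0.213411
  p_C = 2.8·e^(−2.8·1.3) = 2.8·e^(−3.6400) = 0.0735066
Prior × likelihood for each component:
  π_A·p_A = 0.24 × 0.252163 = 0.0605192
  π_B·p_B = 0.28 × 0.213411 = 0.0597551
  π_C·p_C = 0.48 × 0.0735066 = 0.0352832
Denominator: 0.0605192 + 0.0597551 + 0.0352832 = 0.155557
P(Population B | data) ≈ 0.384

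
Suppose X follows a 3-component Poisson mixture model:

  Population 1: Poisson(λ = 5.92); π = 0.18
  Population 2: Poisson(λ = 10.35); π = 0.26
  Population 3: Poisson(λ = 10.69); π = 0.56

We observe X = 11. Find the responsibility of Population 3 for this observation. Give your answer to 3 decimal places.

The responsibility of component k is w_k f_k(x) divided by Σ_j w_j f_j(x).
Poisson probabilities:
  p_1 = e^(−5.92)·5.92^11/11! = 0.0210552
  p_2 = e^(−10.35)·10.35^11/11! = 0.117015
  p_3 = e^(−10.69)·10.69^11/11! = 0.118848
Weight by the priors:
  w_1·p_1 = 0.18 × 0.0210552 = 0.00378994
  w_2·p_2 = 0.26 × 0.117015 = 0.0304238
  w_3·p_3 = 0.56 × 0.118848 = 0.0665547
Evidence: 0.00378994 + 0.0304238 + 0.0665547 = 0.100768
P(Population 3 | x) = 0.0665547 / 0.100768 ≈ 0.660

0.660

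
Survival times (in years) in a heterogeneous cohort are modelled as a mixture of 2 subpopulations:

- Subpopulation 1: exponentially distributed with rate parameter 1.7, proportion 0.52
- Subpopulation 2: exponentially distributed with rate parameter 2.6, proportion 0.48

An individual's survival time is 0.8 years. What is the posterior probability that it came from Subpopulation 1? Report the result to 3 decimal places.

0.593

Apply Bayes' rule: the posterior for each component is proportional to its prior times its likelihood at x.
Component likelihoods at x = 0.8 years:
  p_1 = 0.436323
  p_2 = 0.324819
Unnormalised posteriors:
  π_1·p_1 = 0.52 × 0.436323 = 0.226888
  π_2·p_2 = 0.48 × 0.324819 = 0.155913
Denominator: 0.226888 + 0.155913 = 0.382801
Responsibility of Subpopulation 1: 0.226888 / 0.382801 ≈ 0.593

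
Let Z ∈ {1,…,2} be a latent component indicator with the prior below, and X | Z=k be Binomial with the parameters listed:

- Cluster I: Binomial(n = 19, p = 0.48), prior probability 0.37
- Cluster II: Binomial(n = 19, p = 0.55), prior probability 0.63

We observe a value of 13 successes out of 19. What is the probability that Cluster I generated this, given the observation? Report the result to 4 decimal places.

0.1924

The responsibility of component k is P(Z=k) f_k(x) divided by Σ_j P(Z=j) f_j(x).
Evaluate each component's likelihood at the observed value:
  p_I = C(19,13)·0.48^13·0.52^6 = 27132·7.18019e-05·0.0197706 = 0.0385157
  p_II = C(19,13)·0.55^13·0.45^6 = 27132·0.00042142·0.00830377 = 0.0949449
Prior × likelihood for each component:
  P(Z=I)·p_I = 0.37 × 0.0385157 = 0.0142508
  P(Z=II)·p_II = 0.63 × 0.0949449 = 0.0598153
Sum: 0.0142508 + 0.0598153 = 0.0740661
So the posterior for Cluster I is 0.0142508 / 0.0740661 ≈ 0.1924.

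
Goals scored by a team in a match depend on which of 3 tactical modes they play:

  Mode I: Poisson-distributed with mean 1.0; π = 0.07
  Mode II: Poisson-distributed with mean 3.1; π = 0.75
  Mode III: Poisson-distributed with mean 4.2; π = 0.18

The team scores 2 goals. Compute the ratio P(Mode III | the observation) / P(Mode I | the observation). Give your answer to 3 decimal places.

1.849

Only the two components matter; the odds are (w_i f_i(x)) / (w_j f_j(x)).
Evaluate each component's likelihood at the observed value:
  p_I = 0.18394
  p_II = 0.216461
  p_III = 0.132261
0.023807 / 0.0128758 ≈ 1.849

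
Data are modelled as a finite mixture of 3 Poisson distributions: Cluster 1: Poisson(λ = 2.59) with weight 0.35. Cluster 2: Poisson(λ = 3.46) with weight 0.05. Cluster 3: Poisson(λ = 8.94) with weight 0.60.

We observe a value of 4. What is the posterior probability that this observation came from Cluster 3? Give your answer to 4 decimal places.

0.2631

P(component k | x) = π_k·f_k(x) / marginal(x), where marginal(x) = Σ_j π_j·f_j(x).
Evaluate each component's likelihood at the observed value:
  p_1 = 0.140658
  p_2 = 0.187687
  p_3 = 0.0348776
Prior × likelihood for each component:
  π_1·p_1 = 0.35 × 0.140658 = 0.0492304
  π_2·p_2 = 0.05 × 0.187687 = 0.00938435
  π_3·p_3 = 0.60 × 0.0348776 = 0.0209265
Marginal: 0.0492304 + 0.00938435 + 0.0209265 = 0.0795413
P(Cluster 3 | data) ≈ 0.2631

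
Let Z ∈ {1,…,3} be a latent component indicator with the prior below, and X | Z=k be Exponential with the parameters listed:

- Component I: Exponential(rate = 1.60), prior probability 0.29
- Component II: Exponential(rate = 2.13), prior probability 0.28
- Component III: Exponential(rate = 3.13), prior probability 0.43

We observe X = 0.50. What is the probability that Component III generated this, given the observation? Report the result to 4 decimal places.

0.4046

P(component k | x) = w_k·f_k(x) / marginal(x), where marginal(x) = Σ_j w_j·f_j(x).
Component likelihoods at x = 0.50:
  p_I = 1.60·e^(−1.60·0.50) = 1.60·e^(−0.8000) = 0.718926
  p_II = 2.13·e^(−2.13·0.50) = 2.13·e^(−1.0650) = 0.73427
  p_III = 3.13·e^(−3.13·0.50) = 3.13·e^(−1.5650) = 0.654445
Unnormalised posteriors:
  w_I·p_I = 0.29 × 0.718926 = 0.208489
  w_II·p_II = 0.28 × 0.73427 = 0.205596
  w_III·p_III = 0.43 × 0.654445 = 0.281412
Denominator: 0.208489 + 0.205596 + 0.281412 = 0.695496
So the posterior for Component III is 0.281412 / 0.695496 ≈ 0.4046.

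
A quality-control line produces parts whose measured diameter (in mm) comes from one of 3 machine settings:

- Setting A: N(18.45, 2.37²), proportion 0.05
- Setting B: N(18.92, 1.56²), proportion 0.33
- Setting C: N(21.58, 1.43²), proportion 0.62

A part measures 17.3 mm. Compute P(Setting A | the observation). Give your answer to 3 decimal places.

0.128

Posterior ∝ prior × likelihood, so P(k | x) ∝ π_k f_k(x); normalise over all components.
Evaluate each component's likelihood at the observed value:
  f_A = (1/(2.37·√(2π)))·exp(−(17.3−18.45)²/(2·2.37²)) = 0.168330·exp(-0.11773) = 0.149635
  f_B = (1/(1.56·√(2π)))·exp(−(17.3−18.92)²/(2·1.56²)) = 0.255732·exp(-0.53920) = 0.149147
  f_C = (1/(1.43·√(2π)))·exp(−(17.3−21.58)²/(2·1.43²)) = 0.278981·exp(-4.47905) = 0.00316482
Unnormalised posteriors:
  π_A·f_A = 0.05 × 0.149635 = 0.00748177
  π_B·f_B = 0.33 × 0.149147 = 0.0492184
  π_C·f_C = 0.62 × 0.00316482 = 0.00196219
Sum: 0.00748177 + 0.0492184 + 0.00196219 = 0.0586623
P(Setting A | data) = 0.00748177 / 0.0586623 ≈ 0.128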